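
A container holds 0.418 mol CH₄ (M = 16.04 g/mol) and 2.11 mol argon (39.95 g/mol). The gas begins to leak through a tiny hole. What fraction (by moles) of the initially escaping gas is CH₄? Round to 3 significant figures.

0.238

The effusion rate of species i is ∝ p_i/√M_i ∝ n_i/√M_i.
x_CH₄(eff) = (n_CH₄/√M_CH₄) / (n_CH₄/√M_CH₄ + n_Ar/√M_Ar)
= (0.418/√16.04) / (0.418/√16.04 + 2.11/√39.95) = 0.1044/(0.1044 + 0.3338) = 0.238.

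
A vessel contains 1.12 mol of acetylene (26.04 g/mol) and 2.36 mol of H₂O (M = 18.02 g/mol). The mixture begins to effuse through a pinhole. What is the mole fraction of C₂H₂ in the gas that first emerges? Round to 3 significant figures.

Each component's effusion rate ∝ (its partial pressure)·(1/√M) ∝ n_i/√M_i.
Mole fraction of C₂H₂ in the effusate = (n_C₂H₂/√M_C₂H₂) / (n_C₂H₂/√M_C₂H₂ + n_H₂O/√M_H₂O)
= (1.12/√26.04) / (1.12/√26.04 + 2.36/√18.02) = 0.2195/(0.2195 + 0.5559) = 0.283.

0.283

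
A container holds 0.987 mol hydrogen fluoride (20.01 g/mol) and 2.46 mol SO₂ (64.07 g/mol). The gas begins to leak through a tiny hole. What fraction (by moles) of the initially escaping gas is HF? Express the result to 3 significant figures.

0.418

Rate_i ∝ x_i/√M_i (Graham's law weighted by mole fraction), so the effusate composition follows n_i/√M_i.
x_HF(eff) = (n_HF/√M_HF) / (n_HF/√M_HF + n_SO₂/√M_SO₂)
= (0.987/√20.01) / (0.987/√20.01 + 2.46/√64.07) = 0.2206/(0.2206 + 0.3073) = 0.418.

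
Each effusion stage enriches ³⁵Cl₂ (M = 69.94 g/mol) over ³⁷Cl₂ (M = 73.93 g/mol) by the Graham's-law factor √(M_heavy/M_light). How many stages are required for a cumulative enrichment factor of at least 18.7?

Single-stage factor α = √(73.93/69.94), so ln α = ½ ln(1.05705) = 0.02774.
Need α^N ≥ 18.7 ⇒ N ≥ ln(18.7) / ln α = 2.929 / 0.02774 = 105.57.
So at least 106 stages are needed.

106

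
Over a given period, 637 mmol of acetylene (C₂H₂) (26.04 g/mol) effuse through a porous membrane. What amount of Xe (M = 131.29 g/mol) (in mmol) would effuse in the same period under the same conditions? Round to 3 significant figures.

284 mmol

Since effusion rate ∝ 1/√M, rate_Xe/rate_C₂H₂ = √(M_C₂H₂/M_Xe) = √(26.04/131.29) = √0.1983 = 0.4454.
So the amount for Xe is 637 × 0.4454 = 284 mmol.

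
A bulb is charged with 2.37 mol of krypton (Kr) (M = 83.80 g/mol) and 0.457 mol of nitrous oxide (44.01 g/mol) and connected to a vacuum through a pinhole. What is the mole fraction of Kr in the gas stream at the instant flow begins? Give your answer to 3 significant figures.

0.790

The effusion rate of species i is ∝ p_i/√M_i ∝ n_i/√M_i.
Mole fraction of Kr in the effusate = (n_Kr/√M_Kr) / (n_Kr/√M_Kr + n_N₂O/√M_N₂O)
= (2.37/√83.80) / (2.37/√83.80 + 0.457/√44.01) = 0.2589/(0.2589 + 0.06889) = 0.790.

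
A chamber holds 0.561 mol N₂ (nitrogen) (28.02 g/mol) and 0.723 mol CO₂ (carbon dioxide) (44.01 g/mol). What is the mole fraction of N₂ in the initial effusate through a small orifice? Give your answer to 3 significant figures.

Each component's effusion rate ∝ (its partial pressure)·(1/√M) ∝ n_i/√M_i.
x_N₂(eff) = (n_N₂/√M_N₂) / (n_N₂/√M_N₂ + n_CO₂/√M_CO₂)
= (0.561/√28.02) / (0.561/√28.02 + 0.723/√44.01) = 0.1060/(0.1060 + 0.1090) = 0.493.

0.493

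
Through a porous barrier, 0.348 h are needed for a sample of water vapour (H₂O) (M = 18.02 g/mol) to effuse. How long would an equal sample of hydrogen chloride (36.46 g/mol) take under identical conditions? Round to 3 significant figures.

By Graham's law, t_HCl/t_H₂O = √(M_HCl/M_H₂O) = √(36.46/18.02) = √2.023 = 1.422.
So the time for HCl is 0.348 × 1.422 = 0.495 h.

0.495 h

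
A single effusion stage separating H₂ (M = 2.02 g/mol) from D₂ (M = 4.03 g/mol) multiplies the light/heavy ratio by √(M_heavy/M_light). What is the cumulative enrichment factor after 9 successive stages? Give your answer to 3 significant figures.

Overall factor = α^9 with α = √(4.03/2.02), i.e. (4.03/2.02)^(9/2).
= 1.99505^(9/2) = 22.4.

22.4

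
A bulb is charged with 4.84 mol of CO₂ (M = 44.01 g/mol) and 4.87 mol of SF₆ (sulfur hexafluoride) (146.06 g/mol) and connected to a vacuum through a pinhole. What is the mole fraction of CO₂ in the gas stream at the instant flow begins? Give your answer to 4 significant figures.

0.6442

Effusion rate of each component ∝ n_i/√M_i (partial pressure × 1/√M).
So x_CO₂ in the escaping gas = (n_CO₂/√M_CO₂) / Σ(n_i/√M_i)
= (4.84/√44.01) / (4.84/√44.01 + 4.87/√146.06) = 0.7296/(0.7296 + 0.4030) = 0.6442.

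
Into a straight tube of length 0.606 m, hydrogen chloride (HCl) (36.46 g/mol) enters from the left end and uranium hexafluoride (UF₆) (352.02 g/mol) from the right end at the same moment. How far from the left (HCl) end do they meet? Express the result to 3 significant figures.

In equal time, each gas travels a distance ∝ its rate ∝ 1/√M, so d_HCl/d_UF₆ = √(M_UF₆/M_HCl) = √(352.02/36.46) = 3.107.
With d_HCl + d_UF₆ = 0.606 m, d_UF₆ = 0.606/(1 + 3.107) = 0.1475 m.
d_HCl = 0.606 − 0.1475 = 0.458 m.

0.458 m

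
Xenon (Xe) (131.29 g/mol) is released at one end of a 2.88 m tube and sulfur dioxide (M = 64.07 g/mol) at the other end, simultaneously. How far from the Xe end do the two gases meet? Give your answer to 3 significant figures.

Graham's law gives d_Xe/d_SO₂ = rate_Xe/rate_SO₂ = √(M_SO₂/M_Xe) = √(64.07/131.29) = 0.6986.
With d_Xe + d_SO₂ = 2.88 m, d_SO₂ = 2.88/(1 + 0.6986) = 1.696 m.
d_Xe = 2.88 − 1.696 = 1.18 m.

1.18 m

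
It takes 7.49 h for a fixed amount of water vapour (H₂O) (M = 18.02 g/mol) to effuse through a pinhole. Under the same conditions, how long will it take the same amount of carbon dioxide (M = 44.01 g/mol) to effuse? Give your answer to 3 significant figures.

Since effusion rate ∝ 1/√M, t_CO₂/t_H₂O = √(M_CO₂/M_H₂O) = √(44.01/18.02) = √2.442 = 1.563.
So the time for CO₂ is 7.49 × 1.563 = 11.7 h.

11.7 h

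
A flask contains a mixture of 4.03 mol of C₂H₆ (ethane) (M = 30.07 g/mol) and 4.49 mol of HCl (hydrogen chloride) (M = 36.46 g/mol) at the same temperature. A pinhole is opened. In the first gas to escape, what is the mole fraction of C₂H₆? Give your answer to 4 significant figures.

0.4971

Effusion rate of each component ∝ n_i/√M_i (partial pressure × 1/√M).
x_C₂H₆(eff) = (n_C₂H₆/√M_C₂H₆) / (n_C₂H₆/√M_C₂H₆ + n_HCl/√M_HCl)
= (4.03/√30.07) / (4.03/√30.07 + 4.49/√36.46) = 0.7349/(0.7349 + 0.7436) = 0.4971.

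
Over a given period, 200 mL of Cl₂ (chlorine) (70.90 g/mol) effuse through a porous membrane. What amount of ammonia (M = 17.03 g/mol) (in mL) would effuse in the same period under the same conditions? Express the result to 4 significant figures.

408.1 mL

From Graham's law, rate_NH₃/rate_Cl₂ = √(M_Cl₂/M_NH₃) = √(70.90/17.03) = √4.163 = 2.040.
So the volume for NH₃ is 200 × 2.040 = 408.1 mL.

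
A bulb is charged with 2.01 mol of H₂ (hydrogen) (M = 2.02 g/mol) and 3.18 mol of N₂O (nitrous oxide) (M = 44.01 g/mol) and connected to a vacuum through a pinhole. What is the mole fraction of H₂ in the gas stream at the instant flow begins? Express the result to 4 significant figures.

Rate_i ∝ x_i/√M_i (Graham's law weighted by mole fraction), so the effusate composition follows n_i/√M_i.
x_H₂(eff) = (n_H₂/√M_H₂) / (n_H₂/√M_H₂ + n_N₂O/√M_N₂O)
= (2.01/√2.02) / (2.01/√2.02 + 3.18/√44.01) = 1.414/(1.414 + 0.4793) = 0.7469.

0.7469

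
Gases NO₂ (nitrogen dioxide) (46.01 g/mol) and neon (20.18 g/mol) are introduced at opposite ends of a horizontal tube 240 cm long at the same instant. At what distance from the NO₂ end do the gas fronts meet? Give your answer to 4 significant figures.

In equal time, each gas travels a distance ∝ its rate ∝ 1/√M, so d_NO₂/d_Ne = √(M_Ne/M_NO₂) = √(20.18/46.01) = 0.6623.
With d_NO₂ + d_Ne = 240 cm, d_Ne = 240/(1 + 0.6623) = 144.4 cm.
d_NO₂ = 240 − 144.4 = 95.62 cm.

95.62 cm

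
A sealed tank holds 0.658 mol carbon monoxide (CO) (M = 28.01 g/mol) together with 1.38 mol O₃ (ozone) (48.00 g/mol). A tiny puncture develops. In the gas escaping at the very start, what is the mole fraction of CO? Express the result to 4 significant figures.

0.3843

Effusion rate of each component ∝ n_i/√M_i (partial pressure × 1/√M).
So x_CO in the escaping gas = (n_CO/√M_CO) / Σ(n_i/√M_i)
= (0.658/√28.01) / (0.658/√28.01 + 1.38/√48.00) = 0.1243/(0.1243 + 0.1992) = 0.3843.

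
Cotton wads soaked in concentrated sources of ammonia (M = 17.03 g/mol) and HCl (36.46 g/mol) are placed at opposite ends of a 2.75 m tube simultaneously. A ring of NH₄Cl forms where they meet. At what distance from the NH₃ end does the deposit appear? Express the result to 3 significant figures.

1.63 m

The fronts meet when d_NH₃ + d_HCl = L with d_NH₃/d_HCl = √(M_HCl/M_NH₃) (Graham's law). Here √(M_HCl/M_NH₃) = √(36.46/17.03) = 1.463.
With d_NH₃ + d_HCl = 2.75 m, d_HCl = 2.75/(1 + 1.463) = 1.116 m.
d_NH₃ = 2.75 − 1.116 = 1.63 m.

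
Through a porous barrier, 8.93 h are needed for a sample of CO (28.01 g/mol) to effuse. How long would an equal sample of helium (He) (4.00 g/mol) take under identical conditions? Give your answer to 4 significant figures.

Graham's law gives t_He/t_CO = √(M_He/M_CO) = √(4.00/28.01) = √0.1428 = 0.3779.
So the time for He is 8.93 × 0.3779 = 3.375 h.

3.375 h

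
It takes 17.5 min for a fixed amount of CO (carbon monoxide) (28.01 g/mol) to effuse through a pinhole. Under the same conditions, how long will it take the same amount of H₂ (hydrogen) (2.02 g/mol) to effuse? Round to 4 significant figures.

Using Graham's law: t_H₂/t_CO = √(M_H₂/M_CO) = √(2.02/28.01) = √0.07212 = 0.2685.
So the time for H₂ is 17.5 × 0.2685 = 4.700 min.

4.700 min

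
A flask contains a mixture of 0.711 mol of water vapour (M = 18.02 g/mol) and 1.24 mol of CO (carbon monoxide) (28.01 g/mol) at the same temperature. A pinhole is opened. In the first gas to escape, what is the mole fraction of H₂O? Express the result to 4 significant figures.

Rate_i ∝ x_i/√M_i (Graham's law weighted by mole fraction), so the effusate composition follows n_i/√M_i.
x_H₂O(eff) = (n_H₂O/√M_H₂O) / (n_H₂O/√M_H₂O + n_CO/√M_CO)
= (0.711/√18.02) / (0.711/√18.02 + 1.24/√28.01) = 0.1675/(0.1675 + 0.2343) = 0.4169.

0.4169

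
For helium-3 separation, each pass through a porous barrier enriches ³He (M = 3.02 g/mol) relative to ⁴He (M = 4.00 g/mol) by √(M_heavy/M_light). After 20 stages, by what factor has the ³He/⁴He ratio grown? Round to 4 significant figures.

16.62

The single-stage factor is √(M_heavy/M_light), so 20 stages give [√(4.00/3.02)]^20 = (4.00/3.02)^(20/2).
= 1.32450^10 = 16.62.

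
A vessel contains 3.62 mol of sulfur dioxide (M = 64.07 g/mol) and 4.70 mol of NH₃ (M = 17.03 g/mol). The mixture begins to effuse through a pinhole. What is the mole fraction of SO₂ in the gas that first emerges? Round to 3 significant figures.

0.284

Effusion rate of each component ∝ n_i/√M_i (partial pressure × 1/√M).
x_SO₂(eff) = (n_SO₂/√M_SO₂) / (n_SO₂/√M_SO₂ + n_NH₃/√M_NH₃)
= (3.62/√64.07) / (3.62/√64.07 + 4.70/√17.03) = 0.4523/(0.4523 + 1.139) = 0.284.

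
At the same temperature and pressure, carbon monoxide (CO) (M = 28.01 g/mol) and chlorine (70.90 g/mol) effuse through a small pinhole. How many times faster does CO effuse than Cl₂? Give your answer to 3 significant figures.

1.59

Using Graham's law: rate_CO/rate_Cl₂ = √(M_Cl₂/M_CO) = √(70.90/28.01) = √2.531 = 1.59.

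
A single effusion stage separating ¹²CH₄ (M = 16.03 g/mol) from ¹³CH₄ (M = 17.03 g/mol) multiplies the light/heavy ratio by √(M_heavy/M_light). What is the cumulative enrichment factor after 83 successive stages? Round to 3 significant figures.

Each stage multiplies the ratio by α = √(17.03/16.03), so after 83 stages the overall factor is α^83 = (17.03/16.03)^(83/2).
= 1.06238^(83/2) = 12.3.

12.3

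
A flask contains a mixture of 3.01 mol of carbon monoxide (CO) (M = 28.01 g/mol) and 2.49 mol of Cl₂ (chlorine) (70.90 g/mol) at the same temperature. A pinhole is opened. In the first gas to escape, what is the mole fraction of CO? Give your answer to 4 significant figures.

0.6579

Each component's effusion rate ∝ (its partial pressure)·(1/√M) ∝ n_i/√M_i.
x_CO(eff) = (n_CO/√M_CO) / (n_CO/√M_CO + n_Cl₂/√M_Cl₂)
= (3.01/√28.01) / (3.01/√28.01 + 2.49/√70.90) = 0.5687/(0.5687 + 0.2957) = 0.6579.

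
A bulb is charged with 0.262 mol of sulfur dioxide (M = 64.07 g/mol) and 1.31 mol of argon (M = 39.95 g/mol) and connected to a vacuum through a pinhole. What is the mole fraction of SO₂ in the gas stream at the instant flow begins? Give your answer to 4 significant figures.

The effusion rate of species i is ∝ p_i/√M_i ∝ n_i/√M_i.
x_SO₂(eff) = (n_SO₂/√M_SO₂) / (n_SO₂/√M_SO₂ + n_Ar/√M_Ar)
= (0.262/√64.07) / (0.262/√64.07 + 1.31/√39.95) = 0.03273/(0.03273 + 0.2073) = 0.1364.

0.1364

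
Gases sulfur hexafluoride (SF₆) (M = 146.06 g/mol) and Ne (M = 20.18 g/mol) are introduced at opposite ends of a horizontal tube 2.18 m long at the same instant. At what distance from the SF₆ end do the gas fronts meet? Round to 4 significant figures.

0.5907 m

Graham's law gives d_SF₆/d_Ne = rate_SF₆/rate_Ne = √(M_Ne/M_SF₆) = √(20.18/146.06) = 0.3717.
With d_SF₆ + d_Ne = 2.18 m, d_Ne = 2.18/(1 + 0.3717) = 1.589 m.
d_SF₆ = 2.18 − 1.589 = 0.5907 m.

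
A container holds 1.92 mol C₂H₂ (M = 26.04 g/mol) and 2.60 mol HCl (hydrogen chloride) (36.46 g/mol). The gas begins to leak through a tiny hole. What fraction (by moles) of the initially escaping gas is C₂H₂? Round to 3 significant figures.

0.466

The effusion rate of species i is ∝ p_i/√M_i ∝ n_i/√M_i.
x_C₂H₂(eff) = (n_C₂H₂/√M_C₂H₂) / (n_C₂H₂/√M_C₂H₂ + n_HCl/√M_HCl)
= (1.92/√26.04) / (1.92/√26.04 + 2.60/√36.46) = 0.3763/(0.3763 + 0.4306) = 0.466.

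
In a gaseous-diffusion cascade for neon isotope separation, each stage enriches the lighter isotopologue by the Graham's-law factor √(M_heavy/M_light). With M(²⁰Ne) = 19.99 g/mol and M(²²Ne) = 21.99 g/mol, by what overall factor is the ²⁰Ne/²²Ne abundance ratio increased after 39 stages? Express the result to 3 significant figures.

The single-stage factor is √(M_heavy/M_light), so 39 stages give [√(21.99/19.99)]^39 = (21.99/19.99)^(39/2).
= 1.10005^(39/2) = 6.42.

6.42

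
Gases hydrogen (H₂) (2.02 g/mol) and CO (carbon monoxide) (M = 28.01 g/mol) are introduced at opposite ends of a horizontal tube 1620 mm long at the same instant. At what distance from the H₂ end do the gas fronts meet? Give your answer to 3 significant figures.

1280 mm

In equal time, each gas travels a distance ∝ its rate ∝ 1/√M, so d_H₂/d_CO = √(M_CO/M_H₂) = √(28.01/2.02) = 3.724.
With d_H₂ + d_CO = 1620 mm, d_CO = 1620/(1 + 3.724) = 342.9 mm.
d_H₂ = 1620 − 342.9 = 1280 mm.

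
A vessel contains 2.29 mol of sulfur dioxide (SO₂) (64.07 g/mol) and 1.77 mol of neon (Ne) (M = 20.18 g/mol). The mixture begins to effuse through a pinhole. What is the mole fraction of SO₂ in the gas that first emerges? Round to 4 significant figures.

Each component's effusion rate ∝ (its partial pressure)·(1/√M) ∝ n_i/√M_i.
Mole fraction of SO₂ in the effusate = (n_SO₂/√M_SO₂) / (n_SO₂/√M_SO₂ + n_Ne/√M_Ne)
= (2.29/√64.07) / (2.29/√64.07 + 1.77/√20.18) = 0.2861/(0.2861 + 0.3940) = 0.4207.

0.4207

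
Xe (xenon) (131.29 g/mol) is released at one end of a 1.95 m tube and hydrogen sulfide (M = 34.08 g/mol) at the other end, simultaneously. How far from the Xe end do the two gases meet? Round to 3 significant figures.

The fronts meet when d_Xe + d_H₂S = L with d_Xe/d_H₂S = √(M_H₂S/M_Xe) (Graham's law). Here √(M_H₂S/M_Xe) = √(34.08/131.29) = 0.5095.
With d_Xe + d_H₂S = 1.95 m, d_H₂S = 1.95/(1 + 0.5095) = 1.292 m.
d_Xe = 1.95 − 1.292 = 0.658 m.

0.658 m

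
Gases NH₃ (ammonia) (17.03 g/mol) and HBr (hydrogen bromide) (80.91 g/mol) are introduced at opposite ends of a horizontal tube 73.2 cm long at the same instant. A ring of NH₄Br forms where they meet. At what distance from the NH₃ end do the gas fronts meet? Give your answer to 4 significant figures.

50.18 cm

The fronts meet when d_NH₃ + d_HBr = L with d_NH₃/d_HBr = √(M_HBr/M_NH₃) (Graham's law). Here √(M_HBr/M_NH₃) = √(80.91/17.03) = 2.180.
With d_NH₃ + d_HBr = 73.2 cm, d_HBr = 73.2/(1 + 2.180) = 23.02 cm.
d_NH₃ = 73.2 − 23.02 = 50.18 cm.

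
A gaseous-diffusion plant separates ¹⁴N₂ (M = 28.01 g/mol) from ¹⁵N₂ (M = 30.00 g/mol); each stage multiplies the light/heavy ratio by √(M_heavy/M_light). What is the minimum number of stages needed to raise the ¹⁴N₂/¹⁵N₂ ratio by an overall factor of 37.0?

Per stage α = (30.00/28.01)^(1/2) = 1.07105^0.5, giving ln α = 0.03432.
Need α^N ≥ 37.0 ⇒ N ≥ ln(37.0) / ln α = 3.611 / 0.03432 = 105.22.
So at least 106 stages are needed.

106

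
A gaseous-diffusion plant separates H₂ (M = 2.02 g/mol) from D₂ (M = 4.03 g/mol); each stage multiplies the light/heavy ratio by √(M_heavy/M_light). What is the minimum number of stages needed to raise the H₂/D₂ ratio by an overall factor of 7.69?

Per stage α = (4.03/2.02)^(1/2) = 1.99505^0.5, giving ln α = 0.3453.
Need α^N ≥ 7.69 ⇒ N ≥ ln(7.69) / ln α = 2.040 / 0.3453 = 5.91.
Rounding up, N = 6 stages.

6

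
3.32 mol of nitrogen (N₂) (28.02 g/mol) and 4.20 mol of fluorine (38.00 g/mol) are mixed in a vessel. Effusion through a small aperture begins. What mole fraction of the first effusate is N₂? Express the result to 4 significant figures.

The effusion rate of species i is ∝ p_i/√M_i ∝ n_i/√M_i.
So x_N₂ in the escaping gas = (n_N₂/√M_N₂) / Σ(n_i/√M_i)
= (3.32/√28.02) / (3.32/√28.02 + 4.20/√38.00) = 0.6272/(0.6272 + 0.6813) = 0.4793.

0.4793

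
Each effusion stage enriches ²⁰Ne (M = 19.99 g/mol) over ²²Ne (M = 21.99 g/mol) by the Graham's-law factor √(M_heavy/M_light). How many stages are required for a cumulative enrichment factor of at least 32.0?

Per stage α = (21.99/19.99)^(1/2) = 1.10005^0.5, giving ln α = 0.04768.
Need α^N ≥ 32.0 ⇒ N ≥ ln(32.0) / ln α = 3.466 / 0.04768 = 72.69.
Rounding up, N = 73 stages.

73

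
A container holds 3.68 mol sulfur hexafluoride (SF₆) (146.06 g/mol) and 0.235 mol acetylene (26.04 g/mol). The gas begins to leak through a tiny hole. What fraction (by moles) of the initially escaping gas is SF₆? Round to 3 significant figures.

The effusion rate of species i is ∝ p_i/√M_i ∝ n_i/√M_i.
x_SF₆(eff) = (n_SF₆/√M_SF₆) / (n_SF₆/√M_SF₆ + n_C₂H₂/√M_C₂H₂)
= (3.68/√146.06) / (3.68/√146.06 + 0.235/√26.04) = 0.3045/(0.3045 + 0.04605) = 0.869.

0.869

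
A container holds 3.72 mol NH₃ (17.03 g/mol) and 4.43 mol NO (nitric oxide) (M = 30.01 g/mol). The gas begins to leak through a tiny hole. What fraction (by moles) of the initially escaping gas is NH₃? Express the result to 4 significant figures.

0.5271

The effusion rate of species i is ∝ p_i/√M_i ∝ n_i/√M_i.
x_NH₃(eff) = (n_NH₃/√M_NH₃) / (n_NH₃/√M_NH₃ + n_NO/√M_NO)
= (3.72/√17.03) / (3.72/√17.03 + 4.43/√30.01) = 0.9014/(0.9014 + 0.8087) = 0.5271.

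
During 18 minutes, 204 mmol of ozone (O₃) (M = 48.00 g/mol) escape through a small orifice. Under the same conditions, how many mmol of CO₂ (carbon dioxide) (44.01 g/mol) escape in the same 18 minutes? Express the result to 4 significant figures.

213.0 mmol

Using Graham's law: rate_CO₂/rate_O₃ = √(M_O₃/M_CO₂) = √(48.00/44.01) = √1.091 = 1.044.
So the amount for CO₂ is 204 × 1.044 = 213.0 mmol.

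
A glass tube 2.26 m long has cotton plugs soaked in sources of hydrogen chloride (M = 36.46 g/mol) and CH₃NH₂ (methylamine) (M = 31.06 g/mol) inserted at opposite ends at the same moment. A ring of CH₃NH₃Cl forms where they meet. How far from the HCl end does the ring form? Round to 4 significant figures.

In equal time, each gas travels a distance ∝ its rate ∝ 1/√M, so d_HCl/d_CH₃NH₂ = √(M_CH₃NH₂/M_HCl) = √(31.06/36.46) = 0.9230.
With d_HCl + d_CH₃NH₂ = 2.26 m, d_CH₃NH₂ = 2.26/(1 + 0.9230) = 1.175 m.
d_HCl = 2.26 − 1.175 = 1.085 m.

1.085 m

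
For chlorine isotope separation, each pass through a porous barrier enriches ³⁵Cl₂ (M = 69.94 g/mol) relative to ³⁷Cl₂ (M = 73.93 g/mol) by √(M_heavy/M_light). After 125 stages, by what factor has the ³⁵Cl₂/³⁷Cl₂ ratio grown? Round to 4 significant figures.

The single-stage factor is √(M_heavy/M_light), so 125 stages give [√(73.93/69.94)]^125 = (73.93/69.94)^(125/2).
= 1.05705^(125/2) = 32.06.

32.06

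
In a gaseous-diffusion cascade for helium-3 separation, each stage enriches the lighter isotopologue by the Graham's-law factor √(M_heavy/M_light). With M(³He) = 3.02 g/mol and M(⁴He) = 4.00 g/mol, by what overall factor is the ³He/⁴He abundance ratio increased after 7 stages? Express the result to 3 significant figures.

2.67

Each stage multiplies the ratio by α = √(4.00/3.02), so after 7 stages the overall factor is α^7 = (4.00/3.02)^(7/2).
= 1.32450^(7/2) = 2.67.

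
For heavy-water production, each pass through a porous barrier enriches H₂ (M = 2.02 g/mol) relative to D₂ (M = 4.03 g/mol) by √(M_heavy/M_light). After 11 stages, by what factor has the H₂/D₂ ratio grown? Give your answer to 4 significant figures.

The single-stage factor is √(M_heavy/M_light), so 11 stages give [√(4.03/2.02)]^11 = (4.03/2.02)^(11/2).
= 1.99505^(11/2) = 44.64.

44.64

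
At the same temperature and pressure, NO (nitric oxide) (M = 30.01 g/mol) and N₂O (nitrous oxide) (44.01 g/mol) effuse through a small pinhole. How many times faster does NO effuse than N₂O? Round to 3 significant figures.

1.21

By Graham's law, rate_NO/rate_N₂O = √(M_N₂O/M_NO) = √(44.01/30.01) = √1.467 = 1.21.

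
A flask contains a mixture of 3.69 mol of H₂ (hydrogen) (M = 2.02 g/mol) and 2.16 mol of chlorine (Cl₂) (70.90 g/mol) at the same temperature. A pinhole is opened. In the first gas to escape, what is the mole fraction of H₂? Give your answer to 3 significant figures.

Each component's effusion rate ∝ (its partial pressure)·(1/√M) ∝ n_i/√M_i.
So x_H₂ in the escaping gas = (n_H₂/√M_H₂) / Σ(n_i/√M_i)
= (3.69/√2.02) / (3.69/√2.02 + 2.16/√70.90) = 2.596/(2.596 + 0.2565) = 0.910.

0.910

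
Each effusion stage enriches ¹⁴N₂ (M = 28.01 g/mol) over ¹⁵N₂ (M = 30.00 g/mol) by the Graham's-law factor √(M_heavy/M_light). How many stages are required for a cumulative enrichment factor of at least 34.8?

104

Per stage α = (30.00/28.01)^(1/2) = 1.07105^0.5, giving ln α = 0.03432.
Need α^N ≥ 34.8 ⇒ N ≥ ln(34.8) / ln α = 3.550 / 0.03432 = 103.43.
So at least 104 stages are needed.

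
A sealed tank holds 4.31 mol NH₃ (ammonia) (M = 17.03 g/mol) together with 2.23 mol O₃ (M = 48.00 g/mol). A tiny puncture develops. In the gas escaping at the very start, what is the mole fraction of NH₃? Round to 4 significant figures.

Each component's effusion rate ∝ (its partial pressure)·(1/√M) ∝ n_i/√M_i.
Mole fraction of NH₃ in the effusate = (n_NH₃/√M_NH₃) / (n_NH₃/√M_NH₃ + n_O₃/√M_O₃)
= (4.31/√17.03) / (4.31/√17.03 + 2.23/√48.00) = 1.044/(1.044 + 0.3219) = 0.7644.

0.7644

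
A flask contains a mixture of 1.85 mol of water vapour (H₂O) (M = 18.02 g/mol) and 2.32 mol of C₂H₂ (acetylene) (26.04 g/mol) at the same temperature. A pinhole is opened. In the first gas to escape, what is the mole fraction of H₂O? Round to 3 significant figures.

The effusion rate of species i is ∝ p_i/√M_i ∝ n_i/√M_i.
So x_H₂O in the escaping gas = (n_H₂O/√M_H₂O) / Σ(n_i/√M_i)
= (1.85/√18.02) / (1.85/√18.02 + 2.32/√26.04) = 0.4358/(0.4358 + 0.4546) = 0.489.

0.489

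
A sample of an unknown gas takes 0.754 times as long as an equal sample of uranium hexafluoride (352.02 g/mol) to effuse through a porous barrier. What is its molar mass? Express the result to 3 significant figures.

Using Graham's law: t_X/t_UF₆ = √(M_X/M_UF₆).
0.754 = √(M_X/352.02)
M_X = 352.02 × 0.754² = 352.02 × 0.5685 = 200 g/mol

200 g/mol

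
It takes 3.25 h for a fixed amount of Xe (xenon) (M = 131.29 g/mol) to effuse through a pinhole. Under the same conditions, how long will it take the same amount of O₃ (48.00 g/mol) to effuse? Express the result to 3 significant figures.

1.97 h

Graham's law gives t_O₃/t_Xe = √(M_O₃/M_Xe) = √(48.00/131.29) = √0.3656 = 0.6047.
So the time for O₃ is 3.25 × 0.6047 = 1.97 h.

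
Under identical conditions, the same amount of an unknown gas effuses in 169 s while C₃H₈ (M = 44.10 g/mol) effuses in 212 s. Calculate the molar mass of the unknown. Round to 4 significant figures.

28.02 g/mol

Since effusion rate ∝ 1/√M, t_X/t_C₃H₈ = √(M_X/M_C₃H₈).
169/212 = 0.7972 = √(M_X/44.10)
M_X = 44.10 × 0.7972² = 44.10 × 0.6355 = 28.02 g/mol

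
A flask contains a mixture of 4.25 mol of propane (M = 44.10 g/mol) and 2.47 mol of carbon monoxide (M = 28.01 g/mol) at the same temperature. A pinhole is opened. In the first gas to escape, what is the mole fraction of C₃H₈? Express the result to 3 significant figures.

Rate_i ∝ x_i/√M_i (Graham's law weighted by mole fraction), so the effusate composition follows n_i/√M_i.
Mole fraction of C₃H₈ in the effusate = (n_C₃H₈/√M_C₃H₈) / (n_C₃H₈/√M_C₃H₈ + n_CO/√M_CO)
= (4.25/√44.10) / (4.25/√44.10 + 2.47/√28.01) = 0.6400/(0.6400 + 0.4667) = 0.578.

0.578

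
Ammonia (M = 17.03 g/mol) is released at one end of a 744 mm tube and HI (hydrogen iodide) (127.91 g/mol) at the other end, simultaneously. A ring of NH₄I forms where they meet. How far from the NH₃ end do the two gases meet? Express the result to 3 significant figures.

Graham's law gives d_NH₃/d_HI = rate_NH₃/rate_HI = √(M_HI/M_NH₃) = √(127.91/17.03) = 2.741.
With d_NH₃ + d_HI = 744 mm, d_HI = 744/(1 + 2.741) = 198.9 mm.
d_NH₃ = 744 − 198.9 = 545 mm.

545 mm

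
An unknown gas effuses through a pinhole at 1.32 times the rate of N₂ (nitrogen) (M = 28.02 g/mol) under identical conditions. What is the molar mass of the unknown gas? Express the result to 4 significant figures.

16.08 g/mol

Graham's law gives rate_X/rate_N₂ = √(M_N₂/M_X).
1.32 = √(28.02/M_X)
M_X = 28.02 / 1.32² = 28.02 / 1.742 = 16.08 g/mol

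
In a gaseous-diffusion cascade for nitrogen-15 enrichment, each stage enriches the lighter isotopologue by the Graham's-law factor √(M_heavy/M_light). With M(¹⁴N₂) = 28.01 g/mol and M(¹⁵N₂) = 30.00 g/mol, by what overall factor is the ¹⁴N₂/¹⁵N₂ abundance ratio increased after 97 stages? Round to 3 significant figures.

27.9

Each stage multiplies the ratio by α = √(30.00/28.01), so after 97 stages the overall factor is α^97 = (30.00/28.01)^(97/2).
= 1.07105^(97/2) = 27.9.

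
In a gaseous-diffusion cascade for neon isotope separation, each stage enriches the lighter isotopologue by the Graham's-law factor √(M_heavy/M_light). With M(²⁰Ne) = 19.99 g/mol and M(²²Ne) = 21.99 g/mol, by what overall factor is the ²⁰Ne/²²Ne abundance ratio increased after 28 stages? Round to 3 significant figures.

3.80

After 28 stages the ratio has grown by (√(21.99/19.99))^28 = (21.99/19.99)^(28/2).
= 1.10005^14 = 3.80.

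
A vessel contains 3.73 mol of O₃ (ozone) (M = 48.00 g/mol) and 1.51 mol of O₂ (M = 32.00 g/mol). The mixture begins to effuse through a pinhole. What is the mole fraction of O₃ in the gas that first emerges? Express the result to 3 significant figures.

0.669

Effusion rate of each component ∝ n_i/√M_i (partial pressure × 1/√M).
Mole fraction of O₃ in the effusate = (n_O₃/√M_O₃) / (n_O₃/√M_O₃ + n_O₂/√M_O₂)
= (3.73/√48.00) / (3.73/√48.00 + 1.51/√32.00) = 0.5384/(0.5384 + 0.2669) = 0.669.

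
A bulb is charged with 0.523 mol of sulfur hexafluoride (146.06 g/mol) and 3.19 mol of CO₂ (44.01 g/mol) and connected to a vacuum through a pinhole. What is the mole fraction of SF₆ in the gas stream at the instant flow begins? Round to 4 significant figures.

0.08257

Each component's effusion rate ∝ (its partial pressure)·(1/√M) ∝ n_i/√M_i.
x_SF₆(eff) = (n_SF₆/√M_SF₆) / (n_SF₆/√M_SF₆ + n_CO₂/√M_CO₂)
= (0.523/√146.06) / (0.523/√146.06 + 3.19/√44.01) = 0.04327/(0.04327 + 0.4809) = 0.08257.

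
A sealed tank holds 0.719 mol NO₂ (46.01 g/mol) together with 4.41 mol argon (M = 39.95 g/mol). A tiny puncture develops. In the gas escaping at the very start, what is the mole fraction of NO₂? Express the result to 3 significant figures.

0.132

Rate_i ∝ x_i/√M_i (Graham's law weighted by mole fraction), so the effusate composition follows n_i/√M_i.
So x_NO₂ in the escaping gas = (n_NO₂/√M_NO₂) / Σ(n_i/√M_i)
= (0.719/√46.01) / (0.719/√46.01 + 4.41/√39.95) = 0.1060/(0.1060 + 0.6977) = 0.132.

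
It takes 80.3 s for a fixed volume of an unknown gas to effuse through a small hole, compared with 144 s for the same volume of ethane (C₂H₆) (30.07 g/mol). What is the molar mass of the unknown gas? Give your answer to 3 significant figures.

9.35 g/mol

From Graham's law, t_X/t_C₂H₆ = √(M_X/M_C₂H₆).
80.3/144 = 0.5576 = √(M_X/30.07)
M_X = 30.07 × 0.5576² = 30.07 × 0.3110 = 9.35 g/mol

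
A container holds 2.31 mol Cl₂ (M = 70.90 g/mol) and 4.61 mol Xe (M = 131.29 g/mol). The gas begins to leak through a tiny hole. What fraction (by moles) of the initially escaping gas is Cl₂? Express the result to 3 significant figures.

Rate_i ∝ x_i/√M_i (Graham's law weighted by mole fraction), so the effusate composition follows n_i/√M_i.
Mole fraction of Cl₂ in the effusate = (n_Cl₂/√M_Cl₂) / (n_Cl₂/√M_Cl₂ + n_Xe/√M_Xe)
= (2.31/√70.90) / (2.31/√70.90 + 4.61/√131.29) = 0.2743/(0.2743 + 0.4023) = 0.405.

0.405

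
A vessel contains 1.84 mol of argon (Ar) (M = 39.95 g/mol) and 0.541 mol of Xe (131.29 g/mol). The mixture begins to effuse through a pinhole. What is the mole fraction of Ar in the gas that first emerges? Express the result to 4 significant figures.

Each component's effusion rate ∝ (its partial pressure)·(1/√M) ∝ n_i/√M_i.
x_Ar(eff) = (n_Ar/√M_Ar) / (n_Ar/√M_Ar + n_Xe/√M_Xe)
= (1.84/√39.95) / (1.84/√39.95 + 0.541/√131.29) = 0.2911/(0.2911 + 0.04722) = 0.8604.

0.8604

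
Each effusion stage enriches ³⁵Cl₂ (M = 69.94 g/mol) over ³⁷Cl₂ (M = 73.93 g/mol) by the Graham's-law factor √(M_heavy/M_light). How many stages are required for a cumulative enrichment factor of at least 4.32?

53

Single-stage factor α = √(73.93/69.94), so ln α = ½ ln(1.05705) = 0.02774.
Need α^N ≥ 4.32 ⇒ N ≥ ln(4.32) / ln α = 1.463 / 0.02774 = 52.75.
So at least 53 stages are needed.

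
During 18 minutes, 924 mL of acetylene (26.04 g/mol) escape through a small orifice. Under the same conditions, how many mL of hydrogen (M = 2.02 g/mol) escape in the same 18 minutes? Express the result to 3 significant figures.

3320 mL

Graham's law gives rate_H₂/rate_C₂H₂ = √(M_C₂H₂/M_H₂) = √(26.04/2.02) = √12.89 = 3.590.
So the volume for H₂ is 924 × 3.590 = 3320 mL.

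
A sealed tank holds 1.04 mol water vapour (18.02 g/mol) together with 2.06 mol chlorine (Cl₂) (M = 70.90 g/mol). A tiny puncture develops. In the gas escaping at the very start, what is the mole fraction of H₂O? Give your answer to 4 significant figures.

0.5004

Effusion rate of each component ∝ n_i/√M_i (partial pressure × 1/√M).
So x_H₂O in the escaping gas = (n_H₂O/√M_H₂O) / Σ(n_i/√M_i)
= (1.04/√18.02) / (1.04/√18.02 + 2.06/√70.90) = 0.2450/(0.2450 + 0.2446) = 0.5004.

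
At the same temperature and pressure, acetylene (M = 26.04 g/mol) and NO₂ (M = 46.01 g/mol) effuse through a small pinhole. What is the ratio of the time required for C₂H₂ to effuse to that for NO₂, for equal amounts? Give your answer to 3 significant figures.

0.752

Graham's law gives t_C₂H₂/t_NO₂ = √(M_C₂H₂/M_NO₂) = √(26.04/46.01) = √0.5660 = 0.752.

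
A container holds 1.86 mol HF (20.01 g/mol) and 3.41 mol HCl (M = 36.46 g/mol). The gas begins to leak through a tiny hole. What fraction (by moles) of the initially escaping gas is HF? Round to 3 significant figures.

0.424

Each component's effusion rate ∝ (its partial pressure)·(1/√M) ∝ n_i/√M_i.
So x_HF in the escaping gas = (n_HF/√M_HF) / Σ(n_i/√M_i)
= (1.86/√20.01) / (1.86/√20.01 + 3.41/√36.46) = 0.4158/(0.4158 + 0.5647) = 0.424.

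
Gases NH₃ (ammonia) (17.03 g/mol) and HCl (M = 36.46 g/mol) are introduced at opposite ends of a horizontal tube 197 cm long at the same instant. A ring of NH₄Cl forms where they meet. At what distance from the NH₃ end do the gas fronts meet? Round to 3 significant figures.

The fronts meet when d_NH₃ + d_HCl = L with d_NH₃/d_HCl = √(M_HCl/M_NH₃) (Graham's law). Here √(M_HCl/M_NH₃) = √(36.46/17.03) = 1.463.
With d_NH₃ + d_HCl = 197 cm, d_HCl = 197/(1 + 1.463) = 79.98 cm.
d_NH₃ = 197 − 79.98 = 117 cm.

117 cm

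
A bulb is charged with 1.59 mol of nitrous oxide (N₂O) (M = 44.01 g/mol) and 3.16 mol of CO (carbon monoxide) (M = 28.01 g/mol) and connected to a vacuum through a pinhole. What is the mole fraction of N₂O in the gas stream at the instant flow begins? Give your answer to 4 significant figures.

Effusion rate of each component ∝ n_i/√M_i (partial pressure × 1/√M).
x_N₂O(eff) = (n_N₂O/√M_N₂O) / (n_N₂O/√M_N₂O + n_CO/√M_CO)
= (1.59/√44.01) / (1.59/√44.01 + 3.16/√28.01) = 0.2397/(0.2397 + 0.5971) = 0.2864.

0.2864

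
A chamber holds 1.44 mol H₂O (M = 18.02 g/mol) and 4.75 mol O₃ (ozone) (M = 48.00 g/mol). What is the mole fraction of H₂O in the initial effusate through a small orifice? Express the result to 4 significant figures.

0.3310

Each component's effusion rate ∝ (its partial pressure)·(1/√M) ∝ n_i/√M_i.
x_H₂O(eff) = (n_H₂O/√M_H₂O) / (n_H₂O/√M_H₂O + n_O₃/√M_O₃)
= (1.44/√18.02) / (1.44/√18.02 + 4.75/√48.00) = 0.3392/(0.3392 + 0.6856) = 0.3310.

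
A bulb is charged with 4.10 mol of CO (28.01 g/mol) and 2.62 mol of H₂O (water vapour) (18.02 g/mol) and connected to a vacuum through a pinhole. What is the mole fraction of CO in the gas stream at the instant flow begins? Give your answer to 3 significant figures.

0.557

Rate_i ∝ x_i/√M_i (Graham's law weighted by mole fraction), so the effusate composition follows n_i/√M_i.
x_CO(eff) = (n_CO/√M_CO) / (n_CO/√M_CO + n_H₂O/√M_H₂O)
= (4.10/√28.01) / (4.10/√28.01 + 2.62/√18.02) = 0.7747/(0.7747 + 0.6172) = 0.557.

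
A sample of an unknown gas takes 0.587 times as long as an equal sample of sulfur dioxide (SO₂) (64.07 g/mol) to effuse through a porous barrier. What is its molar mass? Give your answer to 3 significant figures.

22.1 g/mol

From Graham's law, t_X/t_SO₂ = √(M_X/M_SO₂).
0.587 = √(M_X/64.07)
M_X = 64.07 × 0.587² = 64.07 × 0.3446 = 22.1 g/mol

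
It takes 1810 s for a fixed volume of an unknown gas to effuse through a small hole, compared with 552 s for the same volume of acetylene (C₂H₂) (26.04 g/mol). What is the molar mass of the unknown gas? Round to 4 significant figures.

280.0 g/mol

By Graham's law, t_X/t_C₂H₂ = √(M_X/M_C₂H₂).
1810/552 = 3.279 = √(M_X/26.04)
M_X = 26.04 × 3.279² = 26.04 × 10.75 = 280.0 g/mol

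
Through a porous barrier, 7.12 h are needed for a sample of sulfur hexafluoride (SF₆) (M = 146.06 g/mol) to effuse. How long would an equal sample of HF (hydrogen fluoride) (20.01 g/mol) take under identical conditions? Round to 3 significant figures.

2.64 h

Using Graham's law: t_HF/t_SF₆ = √(M_HF/M_SF₆) = √(20.01/146.06) = √0.1370 = 0.3701.
So the time for HF is 7.12 × 0.3701 = 2.64 h.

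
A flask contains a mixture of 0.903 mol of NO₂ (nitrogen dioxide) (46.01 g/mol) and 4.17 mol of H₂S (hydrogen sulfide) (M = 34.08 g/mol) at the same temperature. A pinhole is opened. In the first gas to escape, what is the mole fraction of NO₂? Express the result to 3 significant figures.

0.157

The effusion rate of species i is ∝ p_i/√M_i ∝ n_i/√M_i.
Mole fraction of NO₂ in the effusate = (n_NO₂/√M_NO₂) / (n_NO₂/√M_NO₂ + n_H₂S/√M_H₂S)
= (0.903/√46.01) / (0.903/√46.01 + 4.17/√34.08) = 0.1331/(0.1331 + 0.7143) = 0.157.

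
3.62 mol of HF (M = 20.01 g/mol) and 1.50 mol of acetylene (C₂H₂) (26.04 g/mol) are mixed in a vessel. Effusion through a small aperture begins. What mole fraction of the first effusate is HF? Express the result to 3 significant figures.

0.734

Effusion rate of each component ∝ n_i/√M_i (partial pressure × 1/√M).
Mole fraction of HF in the effusate = (n_HF/√M_HF) / (n_HF/√M_HF + n_C₂H₂/√M_C₂H₂)
= (3.62/√20.01) / (3.62/√20.01 + 1.50/√26.04) = 0.8093/(0.8093 + 0.2939) = 0.734.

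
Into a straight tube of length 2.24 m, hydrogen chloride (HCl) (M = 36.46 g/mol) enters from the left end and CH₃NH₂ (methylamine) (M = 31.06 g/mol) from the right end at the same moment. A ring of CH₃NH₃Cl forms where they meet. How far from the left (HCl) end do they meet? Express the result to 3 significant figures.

1.08 m

Distances travelled in equal time are proportional to diffusion rates, so d_HCl/d_CH₃NH₂ = √(M_CH₃NH₂/M_HCl) = √(31.06/36.46) = 0.9230.
With d_HCl + d_CH₃NH₂ = 2.24 m, d_CH₃NH₂ = 2.24/(1 + 0.9230) = 1.165 m.
d_HCl = 2.24 − 1.165 = 1.08 m.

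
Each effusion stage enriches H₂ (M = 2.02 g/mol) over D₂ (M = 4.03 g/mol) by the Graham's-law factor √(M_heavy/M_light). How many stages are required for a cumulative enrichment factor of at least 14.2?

8

With α = √(4.03/2.02) per stage, ln α = ½ ln(1.99505) = 0.3453.
Need α^N ≥ 14.2 ⇒ N ≥ ln(14.2) / ln α = 2.653 / 0.3453 = 7.68.
Minimum whole number of stages: N = 8.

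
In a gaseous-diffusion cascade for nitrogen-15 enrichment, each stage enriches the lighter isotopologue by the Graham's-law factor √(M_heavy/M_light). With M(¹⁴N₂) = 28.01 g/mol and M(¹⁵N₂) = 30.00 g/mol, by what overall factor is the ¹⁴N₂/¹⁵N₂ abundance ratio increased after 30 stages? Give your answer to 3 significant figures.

After 30 stages the ratio has grown by (√(30.00/28.01))^30 = (30.00/28.01)^(30/2).
= 1.07105^15 = 2.80.

2.80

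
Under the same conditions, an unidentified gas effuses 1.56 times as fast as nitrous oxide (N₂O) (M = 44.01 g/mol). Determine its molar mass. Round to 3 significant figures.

By Graham's law, rate_X/rate_N₂O = √(M_N₂O/M_X).
1.56 = √(44.01/M_X)
M_X = 44.01 / 1.56² = 44.01 / 2.434 = 18.1 g/mol

18.1 g/mol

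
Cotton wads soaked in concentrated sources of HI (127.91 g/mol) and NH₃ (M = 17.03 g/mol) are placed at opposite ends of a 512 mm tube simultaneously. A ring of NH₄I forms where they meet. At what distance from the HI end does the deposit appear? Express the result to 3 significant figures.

137 mm

Graham's law gives d_HI/d_NH₃ = rate_HI/rate_NH₃ = √(M_NH₃/M_HI) = √(17.03/127.91) = 0.3649.
With d_HI + d_NH₃ = 512 mm, d_NH₃ = 512/(1 + 0.3649) = 375.1 mm.
d_HI = 512 − 375.1 = 137 mm.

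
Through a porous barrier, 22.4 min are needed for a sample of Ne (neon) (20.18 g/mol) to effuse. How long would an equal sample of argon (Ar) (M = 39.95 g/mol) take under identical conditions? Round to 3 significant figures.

Graham's law gives t_Ar/t_Ne = √(M_Ar/M_Ne) = √(39.95/20.18) = √1.980 = 1.407.
So the time for Ar is 22.4 × 1.407 = 31.5 min.

31.5 min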